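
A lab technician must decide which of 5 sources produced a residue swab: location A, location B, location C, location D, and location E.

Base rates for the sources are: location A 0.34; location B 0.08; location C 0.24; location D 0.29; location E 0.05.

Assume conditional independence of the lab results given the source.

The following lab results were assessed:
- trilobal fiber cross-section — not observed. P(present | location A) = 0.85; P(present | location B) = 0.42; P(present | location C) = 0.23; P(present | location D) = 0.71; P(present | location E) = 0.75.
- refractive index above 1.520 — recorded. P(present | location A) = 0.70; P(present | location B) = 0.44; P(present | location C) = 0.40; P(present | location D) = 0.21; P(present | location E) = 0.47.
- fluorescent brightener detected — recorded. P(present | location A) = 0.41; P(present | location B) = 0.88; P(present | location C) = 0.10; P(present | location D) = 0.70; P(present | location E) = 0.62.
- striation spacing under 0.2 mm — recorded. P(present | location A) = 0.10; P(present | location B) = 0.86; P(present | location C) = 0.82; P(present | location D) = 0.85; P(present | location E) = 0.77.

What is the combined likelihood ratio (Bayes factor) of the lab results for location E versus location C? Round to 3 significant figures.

Take the product of per-lab result likelihoods under each hypothesis (using 1 − P(present | H) for each absent lab result), then divide.
  location E: (1 − 0.75) × 0.47 × 0.62 × 0.77 = 0.056094
  location C: (1 − 0.23) × 0.40 × 0.10 × 0.82 = 0.025256
Bayes factor = 0.056094 / 0.025256 ≈ 2.22

2.22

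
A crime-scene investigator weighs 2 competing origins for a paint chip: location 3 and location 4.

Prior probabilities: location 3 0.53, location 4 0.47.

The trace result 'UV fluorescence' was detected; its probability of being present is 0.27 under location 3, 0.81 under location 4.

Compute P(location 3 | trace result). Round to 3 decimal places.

For each hypothesis, the unnormalized posterior weight is prior × likelihood:
  location 3: 0.53 × 0.27 = 0.1431
  location 4: 0.47 × 0.81 = 0.3807
The unnormalized weights sum to 0.5238.
P(location 3 | evidence) = 0.1431 / 0.5238 ≈ 0.273.

0.273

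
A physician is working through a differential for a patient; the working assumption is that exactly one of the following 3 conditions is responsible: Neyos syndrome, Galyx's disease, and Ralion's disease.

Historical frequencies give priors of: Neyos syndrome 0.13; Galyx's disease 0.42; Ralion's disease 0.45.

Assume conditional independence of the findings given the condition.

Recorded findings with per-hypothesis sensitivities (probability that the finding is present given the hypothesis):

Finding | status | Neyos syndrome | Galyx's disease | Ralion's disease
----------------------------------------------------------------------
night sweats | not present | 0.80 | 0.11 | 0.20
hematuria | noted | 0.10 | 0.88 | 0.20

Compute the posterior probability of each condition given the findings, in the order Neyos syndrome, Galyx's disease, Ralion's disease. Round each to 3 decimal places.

0.006, 0.815, 0.178

For each hypothesis, the unnormalized posterior weight is prior × product of the finding likelihoods (using 1 − P(present | H) for each absent finding):
  Neyos syndrome: 0.13 × (1 − 0.80) × 0.10 = 0.0026
  Galyx's disease: 0.42 × (1 − 0.11) × 0.88 = 0.32894
  Ralion's disease: 0.45 × (1 − 0.20) × 0.20 = 0.072
Marginal likelihood of the evidence = 0.40354.
P(Neyos syndrome | evidence) = 0.0026 / 0.40354 ≈ 0.006
P(Galyx's disease | evidence) = 0.32894 / 0.40354 ≈ 0.815
P(Ralion's disease | evidence) = 0.072 / 0.40354 ≈ 0.178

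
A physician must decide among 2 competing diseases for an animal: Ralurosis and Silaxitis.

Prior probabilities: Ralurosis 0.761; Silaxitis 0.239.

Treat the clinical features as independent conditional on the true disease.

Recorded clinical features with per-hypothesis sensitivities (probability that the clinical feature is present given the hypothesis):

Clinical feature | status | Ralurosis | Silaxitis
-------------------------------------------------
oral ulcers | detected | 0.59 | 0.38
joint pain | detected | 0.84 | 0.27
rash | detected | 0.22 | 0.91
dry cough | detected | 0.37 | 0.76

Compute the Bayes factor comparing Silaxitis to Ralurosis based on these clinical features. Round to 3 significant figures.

1.76

Take the product of per-clinical feature likelihoods under each hypothesis, then divide.
  Silaxitis: 0.38 × 0.27 × 0.91 × 0.76 = 0.070958
  Ralurosis: 0.59 × 0.84 × 0.22 × 0.37 = 0.040342
Bayes factor = 0.070958 / 0.040342 ≈ 1.76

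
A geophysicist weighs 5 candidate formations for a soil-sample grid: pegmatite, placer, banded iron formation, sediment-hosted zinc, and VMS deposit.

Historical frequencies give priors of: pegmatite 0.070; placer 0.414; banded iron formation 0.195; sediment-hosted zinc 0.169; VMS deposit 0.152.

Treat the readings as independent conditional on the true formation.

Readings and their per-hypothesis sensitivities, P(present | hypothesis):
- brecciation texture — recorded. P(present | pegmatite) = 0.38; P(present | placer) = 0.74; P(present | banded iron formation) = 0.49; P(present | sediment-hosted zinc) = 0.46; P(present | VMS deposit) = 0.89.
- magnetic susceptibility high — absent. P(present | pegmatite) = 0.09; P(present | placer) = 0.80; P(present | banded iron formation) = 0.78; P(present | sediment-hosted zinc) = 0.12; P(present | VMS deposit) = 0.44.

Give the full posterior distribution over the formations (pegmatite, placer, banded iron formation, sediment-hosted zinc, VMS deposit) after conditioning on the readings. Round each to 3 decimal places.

0.097, 0.244, 0.084, 0.273, 0.302

By Bayes' rule with conditional independence, the unnormalized weight for each hypothesis is prior × ∏ likelihoods (using 1 − P(present | H) for each absent reading):
  pegmatite: 0.070 × 0.38 × (1 − 0.09) = 0.024206
  placer: 0.414 × 0.74 × (1 − 0.80) = 0.061272
  banded iron formation: 0.195 × 0.49 × (1 − 0.78) = 0.021021
  sediment-hosted zinc: 0.169 × 0.46 × (1 − 0.12) = 0.068411
  VMS deposit: 0.152 × 0.89 × (1 − 0.44) = 0.075757
Normalizing constant Z = 0.024206 + 0.061272 + 0.021021 + 0.068411 + 0.075757 = 0.25067.
P(pegmatite | evidence) = 0.024206 / 0.25067 ≈ 0.097
P(placer | evidence) = 0.061272 / 0.25067 ≈ 0.244
P(banded iron formation | evidence) = 0.021021 / 0.25067 ≈ 0.084
P(sediment-hosted zinc | evidence) = 0.068411 / 0.25067 ≈ 0.273
P(VMS deposit | evidence) = 0.075757 / 0.25067 ≈ 0.302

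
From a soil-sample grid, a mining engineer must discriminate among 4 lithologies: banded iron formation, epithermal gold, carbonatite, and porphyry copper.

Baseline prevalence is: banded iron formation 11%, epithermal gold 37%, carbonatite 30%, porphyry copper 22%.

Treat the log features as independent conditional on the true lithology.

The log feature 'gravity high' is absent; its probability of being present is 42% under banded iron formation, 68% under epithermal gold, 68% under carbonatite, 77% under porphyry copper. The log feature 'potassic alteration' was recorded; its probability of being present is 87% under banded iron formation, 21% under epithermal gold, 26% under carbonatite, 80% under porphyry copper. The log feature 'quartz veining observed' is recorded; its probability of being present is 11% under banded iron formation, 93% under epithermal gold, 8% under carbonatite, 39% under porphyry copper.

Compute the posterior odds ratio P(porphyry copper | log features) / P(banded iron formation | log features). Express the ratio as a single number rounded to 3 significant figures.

Posterior odds equal prior odds times the likelihood ratio; only the two competing hypotheses matter (using 1 − P(present | H) for each absent log feature).
  porphyry copper: 0.22 × (1 − 0.77) × 0.80 × 0.39 = 0.015787
  banded iron formation: 0.11 × (1 − 0.42) × 0.87 × 0.11 = 0.0061057
Odds(porphyry copper : banded iron formation) = 0.015787 / 0.0061057 ≈ 2.59.

2.59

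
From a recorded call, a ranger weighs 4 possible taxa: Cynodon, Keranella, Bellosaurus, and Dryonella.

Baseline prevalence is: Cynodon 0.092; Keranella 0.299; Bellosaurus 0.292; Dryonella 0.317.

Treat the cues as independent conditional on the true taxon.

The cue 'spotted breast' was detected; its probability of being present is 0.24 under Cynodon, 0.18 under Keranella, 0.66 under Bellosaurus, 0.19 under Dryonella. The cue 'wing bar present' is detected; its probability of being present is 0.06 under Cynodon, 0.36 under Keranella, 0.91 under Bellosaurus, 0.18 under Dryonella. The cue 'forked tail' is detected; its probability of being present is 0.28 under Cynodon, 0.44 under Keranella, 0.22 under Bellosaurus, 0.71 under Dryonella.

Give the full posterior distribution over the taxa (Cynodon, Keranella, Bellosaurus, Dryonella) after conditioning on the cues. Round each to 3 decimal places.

0.007, 0.155, 0.699, 0.140

By Bayes' rule with conditional independence, the unnormalized weight for each hypothesis is prior × ∏ likelihoods:
  Cynodon: 0.092 × 0.24 × 0.06 × 0.28 = 0.00037094
  Keranella: 0.299 × 0.18 × 0.36 × 0.44 = 0.0085251
  Bellosaurus: 0.292 × 0.66 × 0.91 × 0.22 = 0.038583
  Dryonella: 0.317 × 0.19 × 0.18 × 0.71 = 0.0076974
Marginal likelihood of the evidence = 0.055176.
P(Cynodon | evidence) = 0.00037094 / 0.055176 ≈ 0.007
P(Keranella | evidence) = 0.0085251 / 0.055176 ≈ 0.155
P(Bellosaurus | evidence) = 0.038583 / 0.055176 ≈ 0.699
P(Dryonella | evidence) = 0.0076974 / 0.055176 ≈ 0.140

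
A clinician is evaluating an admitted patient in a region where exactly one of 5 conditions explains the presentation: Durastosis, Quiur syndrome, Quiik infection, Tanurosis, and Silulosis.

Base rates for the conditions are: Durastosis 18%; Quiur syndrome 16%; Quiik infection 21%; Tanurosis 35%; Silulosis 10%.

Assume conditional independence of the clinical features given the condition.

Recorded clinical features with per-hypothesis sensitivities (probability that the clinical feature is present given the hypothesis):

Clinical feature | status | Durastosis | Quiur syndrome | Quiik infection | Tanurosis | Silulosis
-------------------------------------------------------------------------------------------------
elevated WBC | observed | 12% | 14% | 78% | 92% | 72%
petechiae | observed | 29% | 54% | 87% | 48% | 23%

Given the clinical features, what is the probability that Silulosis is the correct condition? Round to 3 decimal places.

For each hypothesis, the unnormalized posterior weight is prior × product of the clinical feature likelihoods:
  Durastosis: 0.18 × 0.12 × 0.29 = 0.006264
  Quiur syndrome: 0.16 × 0.14 × 0.54 = 0.012096
  Quiik infection: 0.21 × 0.78 × 0.87 = 0.14251
  Tanurosis: 0.35 × 0.92 × 0.48 = 0.15456
  Silulosis: 0.10 × 0.72 × 0.23 = 0.01656
The unnormalized weights sum to 0.33199.
P(Silulosis | evidence) = 0.01656 / 0.33199 ≈ 0.050.

0.050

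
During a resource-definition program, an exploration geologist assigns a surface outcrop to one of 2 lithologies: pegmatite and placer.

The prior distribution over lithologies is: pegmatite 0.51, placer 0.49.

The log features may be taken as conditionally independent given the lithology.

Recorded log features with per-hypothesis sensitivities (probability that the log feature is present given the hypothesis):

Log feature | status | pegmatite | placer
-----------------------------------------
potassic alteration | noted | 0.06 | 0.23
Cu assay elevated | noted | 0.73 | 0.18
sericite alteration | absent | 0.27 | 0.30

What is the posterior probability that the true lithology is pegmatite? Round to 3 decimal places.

0.535

By Bayes' rule with conditional independence, the unnormalized weight for each hypothesis is prior × ∏ likelihoods (using 1 − P(present | H) for each absent log feature):
  pegmatite: 0.51 × 0.06 × 0.73 × (1 − 0.27) = 0.016307
  placer: 0.49 × 0.23 × 0.18 × (1 − 0.30) = 0.0142
Marginal likelihood of the evidence = 0.030507.
P(pegmatite | evidence) = 0.016307 / 0.030507 ≈ 0.535.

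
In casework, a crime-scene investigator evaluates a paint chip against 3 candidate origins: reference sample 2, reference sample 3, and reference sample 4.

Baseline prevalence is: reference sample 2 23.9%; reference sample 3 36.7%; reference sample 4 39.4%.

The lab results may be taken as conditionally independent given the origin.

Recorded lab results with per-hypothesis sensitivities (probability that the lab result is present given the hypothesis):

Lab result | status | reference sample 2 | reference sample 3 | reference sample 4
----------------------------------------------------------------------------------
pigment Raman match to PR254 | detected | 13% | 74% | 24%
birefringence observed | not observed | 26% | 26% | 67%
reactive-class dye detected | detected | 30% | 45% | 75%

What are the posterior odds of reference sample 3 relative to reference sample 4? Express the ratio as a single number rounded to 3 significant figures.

3.86

Unnormalized posterior weight (prior times the lab result likelihoods) for each of the two hypotheses (using 1 − P(present | H) for each absent lab result):
  reference sample 3: 0.367 × 0.74 × (1 − 0.26) × 0.45 = 0.090436
  reference sample 4: 0.394 × 0.24 × (1 − 0.67) × 0.75 = 0.023404
Posterior odds = 0.090436 / 0.023404 ≈ 3.86.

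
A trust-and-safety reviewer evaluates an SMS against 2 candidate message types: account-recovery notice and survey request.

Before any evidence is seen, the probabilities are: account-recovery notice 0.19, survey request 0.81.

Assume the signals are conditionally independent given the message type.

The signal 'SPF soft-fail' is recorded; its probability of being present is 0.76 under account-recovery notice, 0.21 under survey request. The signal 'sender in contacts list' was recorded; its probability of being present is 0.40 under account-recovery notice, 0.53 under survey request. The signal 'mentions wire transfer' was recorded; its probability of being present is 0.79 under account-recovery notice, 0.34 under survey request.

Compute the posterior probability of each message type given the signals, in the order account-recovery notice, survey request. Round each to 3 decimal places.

0.598, 0.402

For each hypothesis, the unnormalized posterior weight is prior × product of the signal likelihoods:
  account-recovery notice: 0.19 × 0.76 × 0.40 × 0.79 = 0.04563
  survey request: 0.81 × 0.21 × 0.53 × 0.34 = 0.030652
The unnormalized weights sum to 0.076282.
P(account-recovery notice | evidence) = 0.04563 / 0.076282 ≈ 0.598
P(survey request | evidence) = 0.030652 / 0.076282 ≈ 0.402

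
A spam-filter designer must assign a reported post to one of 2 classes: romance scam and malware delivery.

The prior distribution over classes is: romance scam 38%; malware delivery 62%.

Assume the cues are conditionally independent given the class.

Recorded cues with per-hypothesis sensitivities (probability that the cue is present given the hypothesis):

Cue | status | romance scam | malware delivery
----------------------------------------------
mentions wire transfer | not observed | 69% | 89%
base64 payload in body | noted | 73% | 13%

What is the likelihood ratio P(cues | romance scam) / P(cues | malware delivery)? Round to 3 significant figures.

The Bayes factor is the ratio of the joint likelihoods of the cue pattern under the two hypotheses (using 1 − P(present | H) for each absent cue).
  romance scam: (1 − 0.69) × 0.73 = 0.2263
  malware delivery: (1 − 0.89) × 0.13 = 0.0143
Bayes factor = 0.2263 / 0.0143 ≈ 15.8

15.8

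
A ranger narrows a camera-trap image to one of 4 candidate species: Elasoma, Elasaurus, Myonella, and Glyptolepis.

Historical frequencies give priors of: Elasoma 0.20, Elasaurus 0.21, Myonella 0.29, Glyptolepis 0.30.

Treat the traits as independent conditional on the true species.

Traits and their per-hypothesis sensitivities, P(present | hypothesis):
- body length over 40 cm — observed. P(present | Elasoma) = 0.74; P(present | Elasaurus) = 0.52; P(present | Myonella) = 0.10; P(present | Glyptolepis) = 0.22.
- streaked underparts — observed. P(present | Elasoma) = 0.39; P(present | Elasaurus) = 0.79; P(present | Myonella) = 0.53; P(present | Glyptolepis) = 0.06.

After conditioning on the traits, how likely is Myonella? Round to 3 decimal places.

By Bayes' rule with conditional independence, the unnormalized weight for each hypothesis is prior × ∏ likelihoods:
  Elasoma: 0.20 × 0.74 × 0.39 = 0.05772
  Elasaurus: 0.21 × 0.52 × 0.79 = 0.086268
  Myonella: 0.29 × 0.10 × 0.53 = 0.01537
  Glyptolepis: 0.30 × 0.22 × 0.06 = 0.00396
The unnormalized weights sum to 0.16332.
P(Myonella | evidence) = 0.01537 / 0.16332 ≈ 0.094.

0.094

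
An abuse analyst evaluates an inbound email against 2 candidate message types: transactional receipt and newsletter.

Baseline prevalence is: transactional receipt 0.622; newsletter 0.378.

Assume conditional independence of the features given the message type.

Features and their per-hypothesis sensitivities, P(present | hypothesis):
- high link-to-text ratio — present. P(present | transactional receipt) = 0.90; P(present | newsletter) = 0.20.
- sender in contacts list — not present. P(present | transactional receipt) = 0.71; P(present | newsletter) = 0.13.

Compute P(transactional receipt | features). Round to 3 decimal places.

0.712

For each hypothesis, the unnormalized posterior weight is prior × product of the feature likelihoods (using 1 − P(present | H) for each absent feature):
  transactional receipt: 0.622 × 0.90 × (1 − 0.71) = 0.16234
  newsletter: 0.378 × 0.20 × (1 − 0.13) = 0.065772
Normalizing constant Z = 0.16234 + 0.065772 = 0.22811.
P(transactional receipt | evidence) = 0.16234 / 0.22811 ≈ 0.712.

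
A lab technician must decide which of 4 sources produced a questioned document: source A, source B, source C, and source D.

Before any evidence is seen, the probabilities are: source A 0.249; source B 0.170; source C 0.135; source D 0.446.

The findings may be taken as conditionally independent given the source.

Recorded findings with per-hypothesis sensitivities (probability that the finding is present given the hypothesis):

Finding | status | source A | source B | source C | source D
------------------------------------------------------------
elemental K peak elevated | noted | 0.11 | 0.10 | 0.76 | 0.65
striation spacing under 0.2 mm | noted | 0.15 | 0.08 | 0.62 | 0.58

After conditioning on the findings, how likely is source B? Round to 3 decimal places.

0.006

For each hypothesis, the unnormalized posterior weight is prior × product of the finding likelihoods:
  source A: 0.249 × 0.11 × 0.15 = 0.0041085
  source B: 0.170 × 0.10 × 0.08 = 0.00136
  source C: 0.135 × 0.76 × 0.62 = 0.063612
  source D: 0.446 × 0.65 × 0.58 = 0.16814
The unnormalized weights sum to 0.23722.
P(source B | evidence) = 0.00136 / 0.23722 ≈ 0.006.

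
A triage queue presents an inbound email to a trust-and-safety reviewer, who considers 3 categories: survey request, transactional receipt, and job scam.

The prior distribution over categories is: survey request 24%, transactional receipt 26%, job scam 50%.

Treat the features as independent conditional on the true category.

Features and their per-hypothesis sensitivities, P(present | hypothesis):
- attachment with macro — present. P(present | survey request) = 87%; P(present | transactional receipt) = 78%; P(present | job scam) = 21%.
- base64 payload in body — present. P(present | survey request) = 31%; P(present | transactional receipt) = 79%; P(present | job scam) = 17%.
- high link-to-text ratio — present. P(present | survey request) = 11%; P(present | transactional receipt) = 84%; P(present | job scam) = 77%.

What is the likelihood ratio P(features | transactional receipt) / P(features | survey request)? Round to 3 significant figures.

Joint likelihood of the feature pattern under each hypothesis:
  transactional receipt: 0.78 × 0.79 × 0.84 = 0.51761
  survey request: 0.87 × 0.31 × 0.11 = 0.029667
Bayes factor = 0.51761 / 0.029667 ≈ 17.4

17.4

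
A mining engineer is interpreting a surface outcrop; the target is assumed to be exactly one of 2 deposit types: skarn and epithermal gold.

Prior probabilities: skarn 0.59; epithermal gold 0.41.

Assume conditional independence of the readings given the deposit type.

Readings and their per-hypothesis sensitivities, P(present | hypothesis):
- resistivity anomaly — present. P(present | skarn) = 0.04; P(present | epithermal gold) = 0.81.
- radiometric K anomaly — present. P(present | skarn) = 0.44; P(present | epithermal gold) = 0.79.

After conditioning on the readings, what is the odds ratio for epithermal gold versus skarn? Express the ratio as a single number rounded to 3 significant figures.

25.3

Unnormalized posterior weight (prior times the reading likelihoods) for each of the two hypotheses:
  epithermal gold: 0.41 × 0.81 × 0.79 = 0.26236
  skarn: 0.59 × 0.04 × 0.44 = 0.010384
Odds(epithermal gold : skarn) = 0.26236 / 0.010384 ≈ 25.3.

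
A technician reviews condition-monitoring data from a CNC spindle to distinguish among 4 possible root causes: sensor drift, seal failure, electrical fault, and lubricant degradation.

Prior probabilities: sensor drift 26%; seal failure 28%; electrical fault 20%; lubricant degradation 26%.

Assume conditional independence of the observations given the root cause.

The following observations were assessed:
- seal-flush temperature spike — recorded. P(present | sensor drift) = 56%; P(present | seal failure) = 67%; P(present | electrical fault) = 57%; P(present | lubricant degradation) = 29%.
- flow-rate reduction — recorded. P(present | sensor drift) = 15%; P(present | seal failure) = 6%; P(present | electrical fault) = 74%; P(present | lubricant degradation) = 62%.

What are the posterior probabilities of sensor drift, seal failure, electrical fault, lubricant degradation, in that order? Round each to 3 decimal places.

For each hypothesis, the unnormalized posterior weight is prior × product of the observation likelihoods:
  sensor drift: 0.26 × 0.56 × 0.15 = 0.02184
  seal failure: 0.28 × 0.67 × 0.06 = 0.011256
  electrical fault: 0.20 × 0.57 × 0.74 = 0.08436
  lubricant degradation: 0.26 × 0.29 × 0.62 = 0.046748
Normalizing constant Z = 0.02184 + 0.011256 + 0.08436 + 0.046748 = 0.1642.
P(sensor drift | evidence) = 0.02184 / 0.1642 ≈ 0.133
P(seal failure | evidence) = 0.011256 / 0.1642 ≈ 0.069
P(electrical fault | evidence) = 0.08436 / 0.1642 ≈ 0.514
P(lubricant degradation | evidence) = 0.046748 / 0.1642 ≈ 0.285

0.133, 0.069, 0.514, 0.285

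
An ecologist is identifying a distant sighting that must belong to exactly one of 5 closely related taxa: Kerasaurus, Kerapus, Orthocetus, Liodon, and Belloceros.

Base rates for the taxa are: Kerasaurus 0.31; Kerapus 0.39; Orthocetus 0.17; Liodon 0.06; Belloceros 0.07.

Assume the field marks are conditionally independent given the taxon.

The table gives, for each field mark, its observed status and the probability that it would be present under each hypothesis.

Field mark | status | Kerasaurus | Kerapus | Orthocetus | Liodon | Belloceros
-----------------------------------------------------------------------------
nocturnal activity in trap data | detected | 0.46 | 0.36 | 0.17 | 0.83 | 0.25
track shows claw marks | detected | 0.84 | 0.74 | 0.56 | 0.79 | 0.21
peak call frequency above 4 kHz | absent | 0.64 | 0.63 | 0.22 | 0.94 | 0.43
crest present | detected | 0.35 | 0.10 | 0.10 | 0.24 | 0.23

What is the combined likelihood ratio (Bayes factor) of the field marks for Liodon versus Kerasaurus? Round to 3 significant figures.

Take the product of per-field mark likelihoods under each hypothesis (using 1 − P(present | H) for each absent field mark), then divide.
  Liodon: 0.83 × 0.79 × (1 − 0.94) × 0.24 = 0.0094421
  Kerasaurus: 0.46 × 0.84 × (1 − 0.64) × 0.35 = 0.048686
Bayes factor = 0.0094421 / 0.048686 ≈ 0.194

0.194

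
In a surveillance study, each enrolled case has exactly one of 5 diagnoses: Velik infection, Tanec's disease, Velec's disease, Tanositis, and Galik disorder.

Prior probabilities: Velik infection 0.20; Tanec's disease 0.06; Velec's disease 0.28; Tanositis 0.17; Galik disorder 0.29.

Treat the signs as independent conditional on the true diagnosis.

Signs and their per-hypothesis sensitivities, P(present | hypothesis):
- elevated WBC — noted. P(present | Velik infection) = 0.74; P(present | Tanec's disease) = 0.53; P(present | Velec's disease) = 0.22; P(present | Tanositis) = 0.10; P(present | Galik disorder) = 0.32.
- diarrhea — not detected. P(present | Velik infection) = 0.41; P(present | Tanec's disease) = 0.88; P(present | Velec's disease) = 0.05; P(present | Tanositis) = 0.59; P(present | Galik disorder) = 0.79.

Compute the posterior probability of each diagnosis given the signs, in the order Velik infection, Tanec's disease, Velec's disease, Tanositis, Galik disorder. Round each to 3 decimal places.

0.496, 0.022, 0.332, 0.040, 0.111

For each hypothesis, the unnormalized posterior weight is prior × product of the sign likelihoods (using 1 − P(present | H) for each absent sign):
  Velik infection: 0.20 × 0.74 × (1 − 0.41) = 0.08732
  Tanec's disease: 0.06 × 0.53 × (1 − 0.88) = 0.003816
  Velec's disease: 0.28 × 0.22 × (1 − 0.05) = 0.05852
  Tanositis: 0.17 × 0.10 × (1 − 0.59) = 0.00697
  Galik disorder: 0.29 × 0.32 × (1 − 0.79) = 0.019488
Marginal likelihood of the evidence = 0.17611.
P(Velik infection | evidence) = 0.08732 / 0.17611 ≈ 0.496
P(Tanec's disease | evidence) = 0.003816 / 0.17611 ≈ 0.022
P(Velec's disease | evidence) = 0.05852 / 0.17611 ≈ 0.332
P(Tanositis | evidence) = 0.00697 / 0.17611 ≈ 0.040
P(Galik disorder | evidence) = 0.019488 / 0.17611 ≈ 0.111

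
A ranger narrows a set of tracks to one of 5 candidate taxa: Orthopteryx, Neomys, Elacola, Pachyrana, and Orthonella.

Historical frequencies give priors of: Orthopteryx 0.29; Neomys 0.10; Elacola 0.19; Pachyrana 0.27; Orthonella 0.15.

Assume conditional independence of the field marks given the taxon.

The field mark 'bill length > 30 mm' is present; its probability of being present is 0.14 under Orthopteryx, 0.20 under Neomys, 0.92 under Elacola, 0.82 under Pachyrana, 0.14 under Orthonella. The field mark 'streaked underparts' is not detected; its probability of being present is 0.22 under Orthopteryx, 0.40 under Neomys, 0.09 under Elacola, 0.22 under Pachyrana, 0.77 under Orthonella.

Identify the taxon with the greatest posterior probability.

Multiply each prior by the joint likelihood of the field mark pattern (using 1 − P(present | H) for each absent field mark):
  Orthopteryx: 0.29 × 0.14 × (1 − 0.22) = 0.031668
  Neomys: 0.10 × 0.20 × (1 − 0.40) = 0.012
  Elacola: 0.19 × 0.92 × (1 − 0.09) = 0.15907
  Pachyrana: 0.27 × 0.82 × (1 − 0.22) = 0.17269
  Orthonella: 0.15 × 0.14 × (1 − 0.77) = 0.00483
Normalizing constant Z = 0.031668 + 0.012 + 0.15907 + 0.17269 + 0.00483 = 0.38026.
P(Orthopteryx | evidence) ≈ 0.031668 / 0.38026 ≈ 0.083
P(Neomys | evidence) ≈ 0.012 / 0.38026 ≈ 0.032
P(Elacola | evidence) ≈ 0.15907 / 0.38026 ≈ 0.418
P(Pachyrana | evidence) ≈ 0.17269 / 0.38026 ≈ 0.454
P(Orthonella | evidence) ≈ 0.00483 / 0.38026 ≈ 0.013
The largest is 0.454, so Pachyrana is most probable.

Pachyrana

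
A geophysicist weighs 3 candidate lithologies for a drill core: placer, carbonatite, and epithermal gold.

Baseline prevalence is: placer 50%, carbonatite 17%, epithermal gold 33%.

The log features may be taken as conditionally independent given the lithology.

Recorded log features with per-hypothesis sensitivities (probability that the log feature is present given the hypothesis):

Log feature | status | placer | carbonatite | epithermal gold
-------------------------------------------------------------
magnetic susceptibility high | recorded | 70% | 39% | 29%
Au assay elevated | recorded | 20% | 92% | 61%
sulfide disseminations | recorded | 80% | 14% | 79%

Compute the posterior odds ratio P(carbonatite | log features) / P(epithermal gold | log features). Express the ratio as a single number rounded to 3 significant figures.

Unnormalized posterior weight (prior times the log feature likelihoods) for each of the two hypotheses:
  carbonatite: 0.17 × 0.39 × 0.92 × 0.14 = 0.0085394
  epithermal gold: 0.33 × 0.29 × 0.61 × 0.79 = 0.046118
Odds(carbonatite : epithermal gold) = 0.0085394 / 0.046118 ≈ 0.185.

0.185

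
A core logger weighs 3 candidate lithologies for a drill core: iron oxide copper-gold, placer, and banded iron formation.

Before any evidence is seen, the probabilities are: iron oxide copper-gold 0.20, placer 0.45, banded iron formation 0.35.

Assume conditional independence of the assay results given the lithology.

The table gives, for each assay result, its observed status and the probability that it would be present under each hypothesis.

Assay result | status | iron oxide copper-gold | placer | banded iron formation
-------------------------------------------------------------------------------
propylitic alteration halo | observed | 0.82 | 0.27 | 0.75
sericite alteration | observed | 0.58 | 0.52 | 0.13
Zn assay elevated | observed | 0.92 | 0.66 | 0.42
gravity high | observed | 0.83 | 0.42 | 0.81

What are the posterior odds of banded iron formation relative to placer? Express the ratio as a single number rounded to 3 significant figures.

Unnormalized posterior weight (prior times the assay result likelihoods) for each of the two hypotheses:
  banded iron formation: 0.35 × 0.75 × 0.13 × 0.42 × 0.81 = 0.011609
  placer: 0.45 × 0.27 × 0.52 × 0.66 × 0.42 = 0.017513
Posterior odds = 0.011609 / 0.017513 ≈ 0.663.

0.663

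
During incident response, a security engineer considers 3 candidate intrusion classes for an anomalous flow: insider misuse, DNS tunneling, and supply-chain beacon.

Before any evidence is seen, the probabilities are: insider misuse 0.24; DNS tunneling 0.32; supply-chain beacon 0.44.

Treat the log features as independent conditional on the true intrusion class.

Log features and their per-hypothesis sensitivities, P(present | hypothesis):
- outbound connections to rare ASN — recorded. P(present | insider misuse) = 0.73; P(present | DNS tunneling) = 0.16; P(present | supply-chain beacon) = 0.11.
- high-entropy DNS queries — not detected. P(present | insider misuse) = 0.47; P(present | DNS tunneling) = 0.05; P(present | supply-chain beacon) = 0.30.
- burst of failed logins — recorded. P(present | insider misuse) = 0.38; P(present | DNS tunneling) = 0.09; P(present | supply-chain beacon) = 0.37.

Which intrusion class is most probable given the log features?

insider misuse

By Bayes' rule with conditional independence, the unnormalized weight for each hypothesis is prior × ∏ likelihoods (using 1 − P(present | H) for each absent log feature):
  insider misuse: 0.24 × 0.73 × (1 − 0.47) × 0.38 = 0.035285
  DNS tunneling: 0.32 × 0.16 × (1 − 0.05) × 0.09 = 0.0043776
  supply-chain beacon: 0.44 × 0.11 × (1 − 0.30) × 0.37 = 0.012536
Normalizing constant Z = 0.035285 + 0.0043776 + 0.012536 = 0.052198.
P(insider misuse | evidence) ≈ 0.035285 / 0.052198 ≈ 0.676
P(DNS tunneling | evidence) ≈ 0.0043776 / 0.052198 ≈ 0.084
P(supply-chain beacon | evidence) ≈ 0.012536 / 0.052198 ≈ 0.240
The largest is 0.676, so insider misuse is most probable.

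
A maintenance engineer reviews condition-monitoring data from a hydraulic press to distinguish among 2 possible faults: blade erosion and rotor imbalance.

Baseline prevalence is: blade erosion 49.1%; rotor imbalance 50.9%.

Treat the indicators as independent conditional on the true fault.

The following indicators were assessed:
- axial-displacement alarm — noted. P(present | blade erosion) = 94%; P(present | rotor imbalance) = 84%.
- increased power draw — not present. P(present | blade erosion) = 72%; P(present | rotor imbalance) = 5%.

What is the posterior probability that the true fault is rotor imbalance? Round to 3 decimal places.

0.759

For each hypothesis, the unnormalized posterior weight is prior × product of the indicator likelihoods (using 1 − P(present | H) for each absent indicator):
  blade erosion: 0.491 × 0.94 × (1 − 0.72) = 0.12923
  rotor imbalance: 0.509 × 0.84 × (1 − 0.05) = 0.40618
Marginal likelihood of the evidence = 0.53541.
P(rotor imbalance | evidence) = 0.40618 / 0.53541 ≈ 0.759.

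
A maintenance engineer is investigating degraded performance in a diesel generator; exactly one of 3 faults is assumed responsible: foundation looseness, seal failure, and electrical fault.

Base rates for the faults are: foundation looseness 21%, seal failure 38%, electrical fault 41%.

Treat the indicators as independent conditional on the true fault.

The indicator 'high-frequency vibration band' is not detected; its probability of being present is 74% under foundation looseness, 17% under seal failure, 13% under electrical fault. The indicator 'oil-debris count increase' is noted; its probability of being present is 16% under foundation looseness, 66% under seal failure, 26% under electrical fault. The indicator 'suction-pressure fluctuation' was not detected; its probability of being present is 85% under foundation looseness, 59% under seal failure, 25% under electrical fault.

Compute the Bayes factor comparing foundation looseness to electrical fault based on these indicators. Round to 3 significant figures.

0.0368

The Bayes factor is the ratio of the joint likelihoods of the indicator pattern under the two hypotheses (using 1 − P(present | H) for each absent indicator).
  foundation looseness: (1 − 0.74) × 0.16 × (1 − 0.85) = 0.00624
  electrical fault: (1 − 0.13) × 0.26 × (1 − 0.25) = 0.16965
Bayes factor = 0.00624 / 0.16965 ≈ 0.0368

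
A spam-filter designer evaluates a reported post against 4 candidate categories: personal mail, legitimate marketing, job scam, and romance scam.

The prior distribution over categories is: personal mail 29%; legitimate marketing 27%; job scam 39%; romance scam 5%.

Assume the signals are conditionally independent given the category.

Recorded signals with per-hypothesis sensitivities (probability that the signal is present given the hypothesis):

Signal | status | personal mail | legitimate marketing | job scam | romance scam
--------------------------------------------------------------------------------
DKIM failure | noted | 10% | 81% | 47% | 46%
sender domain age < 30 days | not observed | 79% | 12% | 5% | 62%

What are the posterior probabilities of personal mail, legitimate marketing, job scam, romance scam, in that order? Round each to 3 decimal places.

By Bayes' rule with conditional independence, the unnormalized weight for each hypothesis is prior × ∏ likelihoods (using 1 − P(present | H) for each absent signal):
  personal mail: 0.29 × 0.10 × (1 − 0.79) = 0.00609
  legitimate marketing: 0.27 × 0.81 × (1 − 0.12) = 0.19246
  job scam: 0.39 × 0.47 × (1 − 0.05) = 0.17413
  romance scam: 0.05 × 0.46 × (1 − 0.62) = 0.00874
Marginal likelihood of the evidence = 0.38142.
P(personal mail | evidence) = 0.00609 / 0.38142 ≈ 0.016
P(legitimate marketing | evidence) = 0.19246 / 0.38142 ≈ 0.505
P(job scam | evidence) = 0.17413 / 0.38142 ≈ 0.457
P(romance scam | evidence) = 0.00874 / 0.38142 ≈ 0.023

0.016, 0.505, 0.457, 0.023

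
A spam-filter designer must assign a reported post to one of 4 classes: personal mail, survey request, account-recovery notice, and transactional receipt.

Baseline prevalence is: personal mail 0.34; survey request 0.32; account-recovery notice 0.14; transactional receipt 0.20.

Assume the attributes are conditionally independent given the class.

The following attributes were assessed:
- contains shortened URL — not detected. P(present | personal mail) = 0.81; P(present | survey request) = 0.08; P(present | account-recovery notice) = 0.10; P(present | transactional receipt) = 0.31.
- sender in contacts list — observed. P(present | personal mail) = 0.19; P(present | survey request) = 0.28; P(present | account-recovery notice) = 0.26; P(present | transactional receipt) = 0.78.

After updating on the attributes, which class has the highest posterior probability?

Multiply each prior by the joint likelihood of the attribute pattern (using 1 − P(present | H) for each absent attribute):
  personal mail: 0.34 × (1 − 0.81) × 0.19 = 0.012274
  survey request: 0.32 × (1 − 0.08) × 0.28 = 0.082432
  account-recovery notice: 0.14 × (1 − 0.10) × 0.26 = 0.03276
  transactional receipt: 0.20 × (1 − 0.31) × 0.78 = 0.10764
Marginal likelihood of the evidence = 0.23511.
P(personal mail | evidence) ≈ 0.012274 / 0.23511 ≈ 0.052
P(survey request | evidence) ≈ 0.082432 / 0.23511 ≈ 0.351
P(account-recovery notice | evidence) ≈ 0.03276 / 0.23511 ≈ 0.139
P(transactional receipt | evidence) ≈ 0.10764 / 0.23511 ≈ 0.458
The largest is 0.458, so transactional receipt is most probable.

transactional receipt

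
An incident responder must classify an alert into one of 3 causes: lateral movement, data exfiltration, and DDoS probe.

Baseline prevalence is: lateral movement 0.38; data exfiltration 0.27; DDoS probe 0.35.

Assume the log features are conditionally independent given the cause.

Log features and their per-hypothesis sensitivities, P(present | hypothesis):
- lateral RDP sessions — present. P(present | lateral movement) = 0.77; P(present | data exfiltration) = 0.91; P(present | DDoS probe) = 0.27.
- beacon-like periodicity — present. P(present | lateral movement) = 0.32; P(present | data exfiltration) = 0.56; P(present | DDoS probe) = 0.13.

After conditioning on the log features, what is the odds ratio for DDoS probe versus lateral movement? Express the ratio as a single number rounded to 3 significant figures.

0.131

The normalizing constant cancels in an odds ratio, so compute prior × likelihood for the two hypotheses only:
  DDoS probe: 0.35 × 0.27 × 0.13 = 0.012285
  lateral movement: 0.38 × 0.77 × 0.32 = 0.093632
Posterior odds = 0.012285 / 0.093632 ≈ 0.131.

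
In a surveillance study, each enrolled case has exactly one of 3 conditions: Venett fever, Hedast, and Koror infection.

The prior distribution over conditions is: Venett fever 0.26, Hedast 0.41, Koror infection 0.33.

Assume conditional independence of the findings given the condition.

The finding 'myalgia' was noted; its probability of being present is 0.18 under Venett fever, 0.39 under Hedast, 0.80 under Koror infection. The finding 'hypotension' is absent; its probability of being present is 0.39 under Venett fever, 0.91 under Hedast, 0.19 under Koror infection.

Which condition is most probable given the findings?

Koror infection

For each hypothesis, the unnormalized posterior weight is prior × product of the finding likelihoods (using 1 − P(present | H) for each absent finding):
  Venett fever: 0.26 × 0.18 × (1 − 0.39) = 0.028548
  Hedast: 0.41 × 0.39 × (1 − 0.91) = 0.014391
  Koror infection: 0.33 × 0.80 × (1 − 0.19) = 0.21384
Normalizing constant Z = 0.028548 + 0.014391 + 0.21384 = 0.25678.
P(Venett fever | evidence) ≈ 0.028548 / 0.25678 ≈ 0.111
P(Hedast | evidence) ≈ 0.014391 / 0.25678 ≈ 0.056
P(Koror infection | evidence) ≈ 0.21384 / 0.25678 ≈ 0.833
The largest is 0.833, so Koror infection is most probable.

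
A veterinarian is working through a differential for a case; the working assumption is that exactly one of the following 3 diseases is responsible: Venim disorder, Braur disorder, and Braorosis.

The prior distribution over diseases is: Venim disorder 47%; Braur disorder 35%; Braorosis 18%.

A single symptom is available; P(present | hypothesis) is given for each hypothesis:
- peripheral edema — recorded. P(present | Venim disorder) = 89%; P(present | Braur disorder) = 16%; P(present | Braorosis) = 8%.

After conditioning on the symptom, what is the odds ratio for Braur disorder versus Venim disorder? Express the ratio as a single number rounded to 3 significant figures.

Posterior odds equal prior odds times the likelihood ratio; only the two competing hypotheses matter.
  Braur disorder: 0.35 × 0.16 = 0.056
  Venim disorder: 0.47 × 0.89 = 0.4183
Odds(Braur disorder : Venim disorder) = 0.056 / 0.4183 ≈ 0.134.

0.134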